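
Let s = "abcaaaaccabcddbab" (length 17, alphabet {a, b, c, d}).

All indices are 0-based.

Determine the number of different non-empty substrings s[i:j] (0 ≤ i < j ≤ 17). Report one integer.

rank | idx | suffix
   0 |   3 | aaaaccabcddbab
   1 |   4 | aaaccabcddbab
   2 |   5 | aaccabcddbab
   3 |  15 | ab
   4 |   0 | abcaaaaccabcddbab
   5 |   9 | abcddbab
   6 |   6 | accabcddbab
   7 |  16 | b
   8 |  14 | bab
   9 |   1 | bcaaaaccabcddbab
  10 |  10 | bcddbab
  11 |   2 | caaaaccabcddbab
  12 |   8 | cabcddbab
  13 |   7 | ccabcddbab
  14 |  11 | cddbab
  15 |  13 | dbab
  16 |  12 | ddbab

SA = [3, 4, 5, 15, 0, 9, 6, 16, 14, 1, 10, 2, 8, 7, 11, 13, 12]
i: (SA[i-1],SA[i]) lcp shared
  1: (3,4) 3 'aaa'
  2: (4,5) 2 'aa'
  3: (5,15) 1 'a'
  4: (15,0) 2 'ab'
  5: (0,9) 3 'abc'
  6: (9,6) 1 'a'
  7: (6,16) 0 ''
  8: (16,14) 1 'b'
  9: (14,1) 1 'b'
  10: (1,10) 2 'bc'
  11: (10,2) 0 ''
  12: (2,8) 2 'ca'
  13: (8,7) 1 'c'
  14: (7,11) 1 'c'
  15: (11,13) 0 ''
  16: (13,12) 1 'd'

n(n+1)/2 = 17·18/2 = 153
Σ LCP = 0 + 3 + 2 + 1 + 2 + 3 + 1 + 0 + 1 + 1 + 2 + 0 + 2 + 1 + 1 + 0 + 1 = 21
distinct = 153 − 21 = 132

132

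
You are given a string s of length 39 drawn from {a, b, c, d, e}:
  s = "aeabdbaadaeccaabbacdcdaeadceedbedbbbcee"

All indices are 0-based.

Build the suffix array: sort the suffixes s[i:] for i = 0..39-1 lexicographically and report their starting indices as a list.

[13, 6, 14, 2, 17, 7, 24, 0, 22, 9, 5, 16, 15, 33, 34, 35, 3, 30, 12, 11, 20, 18, 36, 26, 21, 8, 4, 32, 29, 19, 25, 38, 1, 23, 10, 31, 28, 37, 27]

rank→(start, suffix):
  0 → (13, 'aabbacdcdaeadceedbedbbbcee')
  1 → (6, 'aadaeccaabbacdcdaeadceedbedbbbcee')
  2 → (14, 'abbacdcdaeadceedbedbbbcee')
  3 → (2, 'abdbaadaeccaabbacdcdaeadceedbedbbbcee')
  4 → (17, 'acdcdaeadceedbedbbbcee')
  5 → (7, 'adaeccaabbacdcdaeadceedbedbbbcee')
  6 → (24, 'adceedbedbbbcee')
  7 → (0, 'aeabdbaadaeccaabbacdcdaeadceedbedbbbcee')
  8 → (22, 'aeadceedbedbbbcee')
  9 → (9, 'aeccaabbacdcdaeadceedbedbbbcee')
  10 → (5, 'baadaeccaabbacdcdaeadceedbedbbbcee')
  11 → (16, 'bacdcdaeadceedbedbbbcee')
  12 → (15, 'bbacdcdaeadceedbedbbbcee')
  13 → (33, 'bbbcee')
  14 → (34, 'bbcee')
  15 → (35, 'bcee')
  16 → (3, 'bdbaadaeccaabbacdcdaeadceedbedbbbcee')
  17 → (30, 'bedbbbcee')
  18 → (12, 'caabbacdcdaeadceedbedbbbcee')
  19 → (11, 'ccaabbacdcdaeadceedbedbbbcee')
  20 → (20, 'cdaeadceedbedbbbcee')
  21 → (18, 'cdcdaeadceedbedbbbcee')
  22 → (36, 'cee')
  23 → (26, 'ceedbedbbbcee')
  24 → (21, 'daeadceedbedbbbcee')
  25 → (8, 'daeccaabbacdcdaeadceedbedbbbcee')
  26 → (4, 'dbaadaeccaabbacdcdaeadceedbedbbbcee')
  27 → (32, 'dbbbcee')
  28 → (29, 'dbedbbbcee')
  29 → (19, 'dcdaeadceedbedbbbcee')
  30 → (25, 'dceedbedbbbcee')
  31 → (38, 'e')
  32 → (1, 'eabdbaadaeccaabbacdcdaeadceedbedbbbcee')
  33 → (23, 'eadceedbedbbbcee')
  34 → (10, 'eccaabbacdcdaeadceedbedbbbcee')
  35 → (31, 'edbbbcee')
  36 → (28, 'edbedbbbcee')
  37 → (37, 'ee')
  38 → (27, 'eedbedbbbcee')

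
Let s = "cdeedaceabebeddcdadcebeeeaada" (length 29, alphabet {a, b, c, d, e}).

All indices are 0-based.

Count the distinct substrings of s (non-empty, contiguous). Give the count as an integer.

397

rank→(start, suffix):
  0 → (28, 'a')
  1 → (25, 'aada')
  2 → (8, 'abebeddcdadcebeeeaada')
  3 → (5, 'aceabebeddcdadcebeeeaada')
  4 → (26, 'ada')
  5 → (17, 'adcebeeeaada')
  6 → (9, 'bebeddcdadcebeeeaada')
  7 → (11, 'beddcdadcebeeeaada')
  8 → (21, 'beeeaada')
  9 → (15, 'cdadcebeeeaada')
  10 → (0, 'cdeedaceabebeddcdadcebeeeaada')
  11 → (6, 'ceabebeddcdadcebeeeaada')
  12 → (19, 'cebeeeaada')
  13 → (27, 'da')
  14 → (4, 'daceabebeddcdadcebeeeaada')
  15 → (16, 'dadcebeeeaada')
  16 → (14, 'dcdadcebeeeaada')
  17 → (18, 'dcebeeeaada')
  18 → (13, 'ddcdadcebeeeaada')
  19 → (1, 'deedaceabebeddcdadcebeeeaada')
  20 → (24, 'eaada')
  21 → (7, 'eabebeddcdadcebeeeaada')
  22 → (10, 'ebeddcdadcebeeeaada')
  23 → (20, 'ebeeeaada')
  24 → (3, 'edaceabebeddcdadcebeeeaada')
  25 → (12, 'eddcdadcebeeeaada')
  26 → (23, 'eeaada')
  27 → (2, 'eedaceabebeddcdadcebeeeaada')
  28 → (22, 'eeeaada')

SA = [28, 25, 8, 5, 26, 17, 9, 11, 21, 15, 0, 6, 19, 27, 4, 16, 14, 18, 13, 1, 24, 7, 10, 20, 3, 12, 23, 2, 22]
i: (SA[i-1],SA[i]) lcp shared
  1: (28,25) 1 'a'
  2: (25,8) 1 'a'
  3: (8,5) 1 'a'
  4: (5,26) 1 'a'
  5: (26,17) 2 'ad'
  6: (17,9) 0 ''
  7: (9,11) 2 'be'
  8: (11,21) 2 'be'
  9: (21,15) 0 ''
  10: (15,0) 2 'cd'
  11: (0,6) 1 'c'
  12: (6,19) 2 'ce'
  13: (19,27) 0 ''
  14: (27,4) 2 'da'
  15: (4,16) 2 'da'
  16: (16,14) 1 'd'
  17: (14,18) 2 'dc'
  18: (18,13) 1 'd'
  19: (13,1) 1 'd'
  20: (1,24) 0 ''
  21: (24,7) 2 'ea'
  22: (7,10) 1 'e'
  23: (10,20) 3 'ebe'
  24: (20,3) 1 'e'
  25: (3,12) 2 'ed'
  26: (12,23) 1 'e'
  27: (23,2) 2 'ee'
  28: (2,22) 2 'ee'

n(n+1)/2 = 29·30/2 = 435
Σ LCP = 0 + 1 + 1 + 1 + 1 + 2 + 0 + 2 + 2 + 0 + 2 + 1 + 2 + 0 + 2 + 2 + 1 + 2 + 1 + 1 + 0 + 2 + 1 + 3 + 1 + 2 + 1 + 2 + 2 = 38
distinct = 435 − 38 = 397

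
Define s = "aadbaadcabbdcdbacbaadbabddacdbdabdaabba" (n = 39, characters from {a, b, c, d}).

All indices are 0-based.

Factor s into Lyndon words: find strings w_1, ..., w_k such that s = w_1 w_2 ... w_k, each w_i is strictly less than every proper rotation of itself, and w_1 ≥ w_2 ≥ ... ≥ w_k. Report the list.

["aadbaadcabbdcdbacbaadbabddacdbdabd", "aabb", "a"]

emit factor 1: 'aadbaadcabbdcdbacbaadbabddacdbdabd' (i=0, period=34)
emit factor 2: 'aabb' (i=34, period=4)
emit factor 3: 'a' (i=38, period=1)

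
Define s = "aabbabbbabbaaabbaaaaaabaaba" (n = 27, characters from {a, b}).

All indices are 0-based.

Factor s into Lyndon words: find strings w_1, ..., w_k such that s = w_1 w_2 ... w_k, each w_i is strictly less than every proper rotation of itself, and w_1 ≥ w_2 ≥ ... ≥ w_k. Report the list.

emit factor 1: 'aabbabbbabb' (i=0, period=11)
emit factor 2: 'aaabb' (i=11, period=5)
emit factor 3: 'aaaaaabaab' (i=16, period=10)
emit factor 4: 'a' (i=26, period=1)

["aabbabbbabb", "aaabb", "aaaaaabaab", "a"]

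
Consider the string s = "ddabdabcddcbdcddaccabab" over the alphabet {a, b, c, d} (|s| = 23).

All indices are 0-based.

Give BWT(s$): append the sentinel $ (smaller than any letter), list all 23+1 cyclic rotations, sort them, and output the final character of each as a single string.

rank  rotation                  last
    0  $ddabdabcddcbdcddaccabab  b
    1  ab$ddabdabcddcbdcddaccab  b
    2  abab$ddabdabcddcbdcddacc  c
    3  abcddcbdcddaccabab$ddabd  d
    4  abdabcddcbdcddaccabab$dd  d
    5  accabab$ddabdabcddcbdcdd  d
    6  b$ddabdabcddcbdcddaccaba  a
    7  bab$ddabdabcddcbdcddacca  a
    8  bcddcbdcddaccabab$ddabda  a
    9  bdabcddcbdcddaccabab$dda  a
   10  bdcddaccabab$ddabdabcddc  c
   11  cabab$ddabdabcddcbdcddac  c
   12  cbdcddaccabab$ddabdabcdd  d
   13  ccabab$ddabdabcddcbdcdda  a
   14  cddaccabab$ddabdabcddcbd  d
   15  cddcbdcddaccabab$ddabdab  b
   16  dabcddcbdcddaccabab$ddab  b
   17  dabdabcddcbdcddaccabab$d  d
   18  daccabab$ddabdabcddcbdcd  d
   19  dcbdcddaccabab$ddabdabcd  d
   20  dcddaccabab$ddabdabcddcb  b
   21  ddabdabcddcbdcddaccabab$  $
   22  ddaccabab$ddabdabcddcbdc  c
   23  ddcbdcddaccabab$ddabdabc  c

bbcdddaaaaccdadbbdddb$cc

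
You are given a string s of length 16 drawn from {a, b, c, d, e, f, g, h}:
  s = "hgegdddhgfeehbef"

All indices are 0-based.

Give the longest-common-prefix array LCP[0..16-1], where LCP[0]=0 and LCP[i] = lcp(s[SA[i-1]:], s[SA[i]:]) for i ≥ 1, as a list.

[0, 0, 2, 1, 0, 1, 1, 1, 0, 1, 0, 1, 1, 0, 1, 2]

sorted suffixes:
  #0 SA[0]=13  'bef'
  #1 SA[1]=4  'dddhgfeehbef'
  #2 SA[2]=5  'ddhgfeehbef'
  #3 SA[3]=6  'dhgfeehbef'
  #4 SA[4]=10  'eehbef'
  #5 SA[5]=14  'ef'
  #6 SA[6]=2  'egdddhgfeehbef'
  #7 SA[7]=11  'ehbef'
  #8 SA[8]=15  'f'
  #9 SA[9]=9  'feehbef'
  #10 SA[10]=3  'gdddhgfeehbef'
  #11 SA[11]=1  'gegdddhgfeehbef'
  #12 SA[12]=8  'gfeehbef'
  #13 SA[13]=12  'hbef'
  #14 SA[14]=0  'hgegdddhgfeehbef'
  #15 SA[15]=7  'hgfeehbef'

SA = [13, 4, 5, 6, 10, 14, 2, 11, 15, 9, 3, 1, 8, 12, 0, 7]
rank  pair      lcp
   1  s[13:],s[4:]  0  ''
   2  s[4:],s[5:]  2  'dd'
   3  s[5:],s[6:]  1  'd'
   4  s[6:],s[10:]  0  ''
   5  s[10:],s[14:]  1  'e'
   6  s[14:],s[2:]  1  'e'
   7  s[2:],s[11:]  1  'e'
   8  s[11:],s[15:]  0  ''
   9  s[15:],s[9:]  1  'f'
  10  s[9:],s[3:]  0  ''
  11  s[3:],s[1:]  1  'g'
  12  s[1:],s[8:]  1  'g'
  13  s[8:],s[12:]  0  ''
  14  s[12:],s[0:]  1  'h'
  15  s[0:],s[7:]  2  'hg'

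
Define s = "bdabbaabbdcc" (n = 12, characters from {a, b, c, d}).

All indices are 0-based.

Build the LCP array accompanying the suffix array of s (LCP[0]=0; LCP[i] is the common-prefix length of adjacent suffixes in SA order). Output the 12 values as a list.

rank→(start, suffix):
  0 → (5, 'aabbdcc')
  1 → (2, 'abbaabbdcc')
  2 → (6, 'abbdcc')
  3 → (4, 'baabbdcc')
  4 → (3, 'bbaabbdcc')
  5 → (7, 'bbdcc')
  6 → (0, 'bdabbaabbdcc')
  7 → (8, 'bdcc')
  8 → (11, 'c')
  9 → (10, 'cc')
  10 → (1, 'dabbaabbdcc')
  11 → (9, 'dcc')

SA = [5, 2, 6, 4, 3, 7, 0, 8, 11, 10, 1, 9]
[i] adj suffixes → lcp
  [1] 5/2 → 1 ('a')
  [2] 2/6 → 3 ('abb')
  [3] 6/4 → 0 ('')
  [4] 4/3 → 1 ('b')
  [5] 3/7 → 2 ('bb')
  [6] 7/0 → 1 ('b')
  [7] 0/8 → 2 ('bd')
  [8] 8/11 → 0 ('')
  [9] 11/10 → 1 ('c')
  [10] 10/1 → 0 ('')
  [11] 1/9 → 1 ('d')

[0, 1, 3, 0, 1, 2, 1, 2, 0, 1, 0, 1]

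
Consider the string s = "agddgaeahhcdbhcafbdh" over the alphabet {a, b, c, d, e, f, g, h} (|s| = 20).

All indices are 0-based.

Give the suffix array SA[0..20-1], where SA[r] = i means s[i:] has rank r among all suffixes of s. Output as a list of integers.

[5, 15, 0, 7, 17, 12, 14, 10, 11, 2, 3, 18, 6, 16, 4, 1, 19, 13, 9, 8]

rank | idx | suffix
   0 |   5 | aeahhcdbhcafbdh
   1 |  15 | afbdh
   2 |   0 | agddgaeahhcdbhcafbdh
   3 |   7 | ahhcdbhcafbdh
   4 |  17 | bdh
   5 |  12 | bhcafbdh
   6 |  14 | cafbdh
   7 |  10 | cdbhcafbdh
   8 |  11 | dbhcafbdh
   9 |   2 | ddgaeahhcdbhcafbdh
  10 |   3 | dgaeahhcdbhcafbdh
  11 |  18 | dh
  12 |   6 | eahhcdbhcafbdh
  13 |  16 | fbdh
  14 |   4 | gaeahhcdbhcafbdh
  15 |   1 | gddgaeahhcdbhcafbdh
  16 |  19 | h
  17 |  13 | hcafbdh
  18 |   9 | hcdbhcafbdh
  19 |   8 | hhcdbhcafbdh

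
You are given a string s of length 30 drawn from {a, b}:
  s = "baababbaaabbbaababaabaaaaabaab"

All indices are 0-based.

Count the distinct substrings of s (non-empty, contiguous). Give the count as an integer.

rank→(start, suffix):
  0 → (21, 'aaaaabaab')
  1 → (22, 'aaaabaab')
  2 → (23, 'aaabaab')
  3 → (7, 'aaabbbaababaabaaaaabaab')
  4 → (27, 'aab')
  5 → (18, 'aabaaaaabaab')
  6 → (24, 'aabaab')
  7 → (13, 'aababaabaaaaabaab')
  8 → (1, 'aababbaaabbbaababaabaaaaabaab')
  9 → (8, 'aabbbaababaabaaaaabaab')
  10 → (28, 'ab')
  11 → (19, 'abaaaaabaab')
  12 → (25, 'abaab')
  13 → (16, 'abaabaaaaabaab')
  14 → (14, 'ababaabaaaaabaab')
  15 → (2, 'ababbaaabbbaababaabaaaaabaab')
  16 → (4, 'abbaaabbbaababaabaaaaabaab')
  17 → (9, 'abbbaababaabaaaaabaab')
  18 → (29, 'b')
  19 → (20, 'baaaaabaab')
  20 → (6, 'baaabbbaababaabaaaaabaab')
  21 → (26, 'baab')
  22 → (17, 'baabaaaaabaab')
  23 → (12, 'baababaabaaaaabaab')
  24 → (0, 'baababbaaabbbaababaabaaaaabaab')
  25 → (15, 'babaabaaaaabaab')
  26 → (3, 'babbaaabbbaababaabaaaaabaab')
  27 → (5, 'bbaaabbbaababaabaaaaabaab')
  28 → (11, 'bbaababaabaaaaabaab')
  29 → (10, 'bbbaababaabaaaaabaab')

SA = [21, 22, 23, 7, 27, 18, 24, 13, 1, 8, 28, 19, 25, 16, 14, 2, 4, 9, 29, 20, 6, 26, 17, 12, 0, 15, 3, 5, 11, 10]
rank  pair      lcp
   1  s[21:],s[22:]  4  'aaaa'
   2  s[22:],s[23:]  3  'aaa'
   3  s[23:],s[7:]  4  'aaab'
   4  s[7:],s[27:]  2  'aa'
   5  s[27:],s[18:]  3  'aab'
   6  s[18:],s[24:]  5  'aabaa'
   7  s[24:],s[13:]  4  'aaba'
   8  s[13:],s[1:]  5  'aabab'
   9  s[1:],s[8:]  3  'aab'
  10  s[8:],s[28:]  1  'a'
  11  s[28:],s[19:]  2  'ab'
  12  s[19:],s[25:]  4  'abaa'
  13  s[25:],s[16:]  5  'abaab'
  14  s[16:],s[14:]  3  'aba'
  15  s[14:],s[2:]  4  'abab'
  16  s[2:],s[4:]  2  'ab'
  17  s[4:],s[9:]  3  'abb'
  18  s[9:],s[29:]  0  ''
  19  s[29:],s[20:]  1  'b'
  20  s[20:],s[6:]  4  'baaa'
  21  s[6:],s[26:]  3  'baa'
  22  s[26:],s[17:]  4  'baab'
  23  s[17:],s[12:]  5  'baaba'
  24  s[12:],s[0:]  6  'baabab'
  25  s[0:],s[15:]  2  'ba'
  26  s[15:],s[3:]  3  'bab'
  27  s[3:],s[5:]  1  'b'
  28  s[5:],s[11:]  4  'bbaa'
  29  s[11:],s[10:]  2  'bb'

n(n+1)/2 = 30·31/2 = 465
Σ LCP = 0 + 4 + 3 + 4 + 2 + 3 + 5 + 4 + 5 + 3 + 1 + 2 + 4 + 5 + 3 + 4 + 2 + 3 + 0 + 1 + 4 + 3 + 4 + 5 + 6 + 2 + 3 + 1 + 4 + 2 = 92
distinct = 465 − 92 = 373

373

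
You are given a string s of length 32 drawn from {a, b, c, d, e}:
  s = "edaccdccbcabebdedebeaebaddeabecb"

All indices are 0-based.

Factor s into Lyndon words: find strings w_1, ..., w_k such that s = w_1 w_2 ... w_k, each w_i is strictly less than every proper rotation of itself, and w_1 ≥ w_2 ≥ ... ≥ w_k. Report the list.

emit factor 1: 'e' (i=0, period=1)
emit factor 2: 'd' (i=1, period=1)
emit factor 3: 'accdccbc' (i=2, period=8)
emit factor 4: 'abebdedebeaebaddeabecb' (i=10, period=22)

["e", "d", "accdccbc", "abebdedebeaebaddeabecb"]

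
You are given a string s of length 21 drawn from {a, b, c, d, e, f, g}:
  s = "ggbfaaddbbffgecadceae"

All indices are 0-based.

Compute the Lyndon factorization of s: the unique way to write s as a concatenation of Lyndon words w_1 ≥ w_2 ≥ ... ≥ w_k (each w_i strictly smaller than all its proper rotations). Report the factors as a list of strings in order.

["g", "g", "bf", "aaddbbffgecadceae"]

emit factor 1: 'g' (i=0, period=1)
emit factor 2: 'g' (i=1, period=1)
emit factor 3: 'bf' (i=2, period=2)
emit factor 4: 'aaddbbffgecadceae' (i=4, period=17)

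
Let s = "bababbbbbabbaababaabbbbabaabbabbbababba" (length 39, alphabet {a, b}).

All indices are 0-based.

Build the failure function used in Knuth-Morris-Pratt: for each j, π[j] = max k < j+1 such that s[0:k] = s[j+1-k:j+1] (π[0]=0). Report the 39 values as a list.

[0, 0, 1, 2, 3, 1, 1, 1, 1, 2, 3, 1, 2, 0, 1, 2, 3, 4, 0, 1, 1, 1, 1, 2, 3, 4, 0, 1, 1, 2, 3, 1, 1, 2, 3, 4, 5, 6, 2]

π[0] = 0
j=1 s[j]='a': π[1]=0 (border '')
j=2 s[j]='b': π[2]=1 (border 'b')
j=3 s[j]='a': π[3]=2 (border 'ba')
j=4 s[j]='b': π[4]=3 (border 'bab')
j=5 s[j]='b': k: 3→1→0; π[5]=1 (border 'b')
j=6 s[j]='b': k: 1→0; π[6]=1 (border 'b')
j=7 s[j]='b': k: 1→0; π[7]=1 (border 'b')
j=8 s[j]='b': k: 1→0; π[8]=1 (border 'b')
j=9 s[j]='a': π[9]=2 (border 'ba')
j=10 s[j]='b': π[10]=3 (border 'bab')
j=11 s[j]='b': k: 3→1→0; π[11]=1 (border 'b')
j=12 s[j]='a': π[12]=2 (border 'ba')
j=13 s[j]='a': k: 2→0; π[13]=0 (border '')
j=14 s[j]='b': π[14]=1 (border 'b')
j=15 s[j]='a': π[15]=2 (border 'ba')
j=16 s[j]='b': π[16]=3 (border 'bab')
j=17 s[j]='a': π[17]=4 (border 'baba')
j=18 s[j]='a': k: 4→2→0; π[18]=0 (border '')
j=19 s[j]='b': π[19]=1 (border 'b')
j=20 s[j]='b': k: 1→0; π[20]=1 (border 'b')
j=21 s[j]='b': k: 1→0; π[21]=1 (border 'b')
j=22 s[j]='b': k: 1→0; π[22]=1 (border 'b')
j=23 s[j]='a': π[23]=2 (border 'ba')
j=24 s[j]='b': π[24]=3 (border 'bab')
j=25 s[j]='a': π[25]=4 (border 'baba')
j=26 s[j]='a': k: 4→2→0; π[26]=0 (border '')
j=27 s[j]='b': π[27]=1 (border 'b')
j=28 s[j]='b': k: 1→0; π[28]=1 (border 'b')
j=29 s[j]='a': π[29]=2 (border 'ba')
j=30 s[j]='b': π[30]=3 (border 'bab')
j=31 s[j]='b': k: 3→1→0; π[31]=1 (border 'b')
j=32 s[j]='b': k: 1→0; π[32]=1 (border 'b')
j=33 s[j]='a': π[33]=2 (border 'ba')
j=34 s[j]='b': π[34]=3 (border 'bab')
j=35 s[j]='a': π[35]=4 (border 'baba')
j=36 s[j]='b': π[36]=5 (border 'babab')
j=37 s[j]='b': π[37]=6 (border 'bababb')
j=38 s[j]='a': k: 6→1; π[38]=2 (border 'ba')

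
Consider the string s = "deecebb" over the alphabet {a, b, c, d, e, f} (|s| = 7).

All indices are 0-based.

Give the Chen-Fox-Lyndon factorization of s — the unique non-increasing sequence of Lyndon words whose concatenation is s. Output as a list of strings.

emit factor 1: 'dee' (i=0, period=3)
emit factor 2: 'ce' (i=3, period=2)
emit factor 3: 'b' (i=5, period=1)
emit factor 4: 'b' (i=6, period=1)

["dee", "ce", "b", "b"]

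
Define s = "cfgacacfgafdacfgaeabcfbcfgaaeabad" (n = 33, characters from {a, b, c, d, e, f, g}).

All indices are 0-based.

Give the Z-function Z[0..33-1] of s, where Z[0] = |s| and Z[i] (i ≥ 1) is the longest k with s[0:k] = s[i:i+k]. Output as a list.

Z[0]=33
i=1: fresh scan; Z[1]=0
i=2: fresh scan; Z[2]=0
i=3: fresh scan; Z[3]=0
i=4: fresh scan; Z[4]=1 grow→box=[4,5)
i=5: fresh scan; Z[5]=0
i=6: fresh scan; Z[6]=4 grow→box=[6,10)
i=7: min(r-i=3, Z[1]=0)=0; Z[7]=0
i=8: min(r-i=2, Z[2]=0)=0; Z[8]=0
i=9: min(r-i=1, Z[3]=0)=0; Z[9]=0
i=10: fresh scan; Z[10]=0
i=11: fresh scan; Z[11]=0
i=12: fresh scan; Z[12]=0
i=13: fresh scan; Z[13]=4 grow→box=[13,17)
i=14: min(r-i=3, Z[1]=0)=0; Z[14]=0
i=15: min(r-i=2, Z[2]=0)=0; Z[15]=0
i=16: min(r-i=1, Z[3]=0)=0; Z[16]=0
i=17: fresh scan; Z[17]=0
i=18: fresh scan; Z[18]=0
i=19: fresh scan; Z[19]=0
i=20: fresh scan; Z[20]=2 grow→box=[20,22)
i=21: min(r-i=1, Z[1]=0)=0; Z[21]=0
i=22: fresh scan; Z[22]=0
i=23: fresh scan; Z[23]=4 grow→box=[23,27)
i=24: min(r-i=3, Z[1]=0)=0; Z[24]=0
i=25: min(r-i=2, Z[2]=0)=0; Z[25]=0
i=26: min(r-i=1, Z[3]=0)=0; Z[26]=0
i=27: fresh scan; Z[27]=0
i=28: fresh scan; Z[28]=0
i=29: fresh scan; Z[29]=0
i=30: fresh scan; Z[30]=0
i=31: fresh scan; Z[31]=0
i=32: fresh scan; Z[32]=0

[33, 0, 0, 0, 1, 0, 4, 0, 0, 0, 0, 0, 0, 4, 0, 0, 0, 0, 0, 0, 2, 0, 0, 4, 0, 0, 0, 0, 0, 0, 0, 0, 0]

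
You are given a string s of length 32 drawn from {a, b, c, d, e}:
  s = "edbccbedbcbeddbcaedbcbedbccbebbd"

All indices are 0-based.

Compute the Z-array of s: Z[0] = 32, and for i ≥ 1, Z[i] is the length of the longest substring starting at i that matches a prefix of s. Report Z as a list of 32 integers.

[32, 0, 0, 0, 0, 0, 4, 0, 0, 0, 0, 2, 0, 0, 0, 0, 0, 4, 0, 0, 0, 0, 7, 0, 0, 0, 0, 0, 1, 0, 0, 0]

Z[0]=32
i=1: i≥r, start 0; Z[1]=0
i=2: i≥r, start 0; Z[2]=0
i=3: i≥r, start 0; Z[3]=0
i=4: i≥r, start 0; Z[4]=0
i=5: i≥r, start 0; Z[5]=0
i=6: i≥r, start 0; Z[6]=4 grow→box=[6,10)
i=7: min(r-i=3, Z[1]=0)=0; Z[7]=0
i=8: min(r-i=2, Z[2]=0)=0; Z[8]=0
i=9: min(r-i=1, Z[3]=0)=0; Z[9]=0
i=10: i≥r, start 0; Z[10]=0
i=11: i≥r, start 0; Z[11]=2 grow→box=[11,13)
i=12: min(r-i=1, Z[1]=0)=0; Z[12]=0
i=13: i≥r, start 0; Z[13]=0
i=14: i≥r, start 0; Z[14]=0
i=15: i≥r, start 0; Z[15]=0
i=16: i≥r, start 0; Z[16]=0
i=17: i≥r, start 0; Z[17]=4 grow→box=[17,21)
i=18: min(r-i=3, Z[1]=0)=0; Z[18]=0
i=19: min(r-i=2, Z[2]=0)=0; Z[19]=0
i=20: min(r-i=1, Z[3]=0)=0; Z[20]=0
i=21: i≥r, start 0; Z[21]=0
i=22: i≥r, start 0; Z[22]=7 grow→box=[22,29)
i=23: min(r-i=6, Z[1]=0)=0; Z[23]=0
i=24: min(r-i=5, Z[2]=0)=0; Z[24]=0
i=25: min(r-i=4, Z[3]=0)=0; Z[25]=0
i=26: min(r-i=3, Z[4]=0)=0; Z[26]=0
i=27: min(r-i=2, Z[5]=0)=0; Z[27]=0
i=28: min(r-i=1, Z[6]=4)=1; Z[28]=1
i=29: i≥r, start 0; Z[29]=0
i=30: i≥r, start 0; Z[30]=0
i=31: i≥r, start 0; Z[31]=0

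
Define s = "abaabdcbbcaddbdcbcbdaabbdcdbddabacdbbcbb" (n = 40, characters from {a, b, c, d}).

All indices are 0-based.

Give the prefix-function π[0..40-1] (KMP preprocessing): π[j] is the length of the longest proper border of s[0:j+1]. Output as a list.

[0, 0, 1, 1, 2, 0, 0, 0, 0, 0, 1, 0, 0, 0, 0, 0, 0, 0, 0, 0, 1, 1, 2, 0, 0, 0, 0, 0, 0, 0, 1, 2, 3, 0, 0, 0, 0, 0, 0, 0]

π[0] = 0
j=1 s[j]='b': π[1]=0 (border '')
j=2 s[j]='a': π[2]=1 (border 'a')
j=3 s[j]='a': k: 1→0; π[3]=1 (border 'a')
j=4 s[j]='b': π[4]=2 (border 'ab')
j=5 s[j]='d': k: 2→0; π[5]=0 (border '')
j=6 s[j]='c': π[6]=0 (border '')
j=7 s[j]='b': π[7]=0 (border '')
j=8 s[j]='b': π[8]=0 (border '')
j=9 s[j]='c': π[9]=0 (border '')
j=10 s[j]='a': π[10]=1 (border 'a')
j=11 s[j]='d': k: 1→0; π[11]=0 (border '')
j=12 s[j]='d': π[12]=0 (border '')
j=13 s[j]='b': π[13]=0 (border '')
j=14 s[j]='d': π[14]=0 (border '')
j=15 s[j]='c': π[15]=0 (border '')
j=16 s[j]='b': π[16]=0 (border '')
j=17 s[j]='c': π[17]=0 (border '')
j=18 s[j]='b': π[18]=0 (border '')
j=19 s[j]='d': π[19]=0 (border '')
j=20 s[j]='a': π[20]=1 (border 'a')
j=21 s[j]='a': k: 1→0; π[21]=1 (border 'a')
j=22 s[j]='b': π[22]=2 (border 'ab')
j=23 s[j]='b': k: 2→0; π[23]=0 (border '')
j=24 s[j]='d': π[24]=0 (border '')
j=25 s[j]='c': π[25]=0 (border '')
j=26 s[j]='d': π[26]=0 (border '')
j=27 s[j]='b': π[27]=0 (border '')
j=28 s[j]='d': π[28]=0 (border '')
j=29 s[j]='d': π[29]=0 (border '')
j=30 s[j]='a': π[30]=1 (border 'a')
j=31 s[j]='b': π[31]=2 (border 'ab')
j=32 s[j]='a': π[32]=3 (border 'aba')
j=33 s[j]='c': k: 3→1→0; π[33]=0 (border '')
j=34 s[j]='d': π[34]=0 (border '')
j=35 s[j]='b': π[35]=0 (border '')
j=36 s[j]='b': π[36]=0 (border '')
j=37 s[j]='c': π[37]=0 (border '')
j=38 s[j]='b': π[38]=0 (border '')
j=39 s[j]='b': π[39]=0 (border '')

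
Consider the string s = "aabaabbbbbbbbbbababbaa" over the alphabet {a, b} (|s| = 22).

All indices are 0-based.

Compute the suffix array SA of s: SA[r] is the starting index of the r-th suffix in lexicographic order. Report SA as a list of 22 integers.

rank→(start, suffix):
  0 → (21, 'a')
  1 → (20, 'aa')
  2 → (0, 'aabaabbbbbbbbbbababbaa')
  3 → (3, 'aabbbbbbbbbbababbaa')
  4 → (1, 'abaabbbbbbbbbbababbaa')
  5 → (15, 'ababbaa')
  6 → (17, 'abbaa')
  7 → (4, 'abbbbbbbbbbababbaa')
  8 → (19, 'baa')
  9 → (2, 'baabbbbbbbbbbababbaa')
  10 → (14, 'bababbaa')
  11 → (16, 'babbaa')
  12 → (18, 'bbaa')
  13 → (13, 'bbababbaa')
  14 → (12, 'bbbababbaa')
  15 → (11, 'bbbbababbaa')
  16 → (10, 'bbbbbababbaa')
  17 → (9, 'bbbbbbababbaa')
  18 → (8, 'bbbbbbbababbaa')
  19 → (7, 'bbbbbbbbababbaa')
  20 → (6, 'bbbbbbbbbababbaa')
  21 → (5, 'bbbbbbbbbbababbaa')

[21, 20, 0, 3, 1, 15, 17, 4, 19, 2, 14, 16, 18, 13, 12, 11, 10, 9, 8, 7, 6, 5]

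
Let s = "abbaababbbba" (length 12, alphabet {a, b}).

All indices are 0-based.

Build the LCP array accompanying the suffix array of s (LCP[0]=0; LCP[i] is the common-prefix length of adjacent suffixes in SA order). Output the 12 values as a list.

rank | idx | suffix
   0 |  11 | a
   1 |   3 | aababbbba
   2 |   4 | ababbbba
   3 |   0 | abbaababbbba
   4 |   6 | abbbba
   5 |  10 | ba
   6 |   2 | baababbbba
   7 |   5 | babbbba
   8 |   9 | bba
   9 |   1 | bbaababbbba
  10 |   8 | bbba
  11 |   7 | bbbba

SA = [11, 3, 4, 0, 6, 10, 2, 5, 9, 1, 8, 7]
i: (SA[i-1],SA[i]) lcp shared
  1: (11,3) 1 'a'
  2: (3,4) 1 'a'
  3: (4,0) 2 'ab'
  4: (0,6) 3 'abb'
  5: (6,10) 0 ''
  6: (10,2) 2 'ba'
  7: (2,5) 2 'ba'
  8: (5,9) 1 'b'
  9: (9,1) 3 'bba'
  10: (1,8) 2 'bb'
  11: (8,7) 3 'bbb'

[0, 1, 1, 2, 3, 0, 2, 2, 1, 3, 2, 3]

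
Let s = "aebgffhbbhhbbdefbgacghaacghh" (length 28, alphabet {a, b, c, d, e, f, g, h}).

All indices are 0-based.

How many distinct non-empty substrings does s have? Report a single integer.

375

sorted suffixes:
  #0 SA[0]=22  'aacghh'
  #1 SA[1]=18  'acghaacghh'
  #2 SA[2]=23  'acghh'
  #3 SA[3]=0  'aebgffhbbhhbbdefbgacghaacghh'
  #4 SA[4]=11  'bbdefbgacghaacghh'
  #5 SA[5]=7  'bbhhbbdefbgacghaacghh'
  #6 SA[6]=12  'bdefbgacghaacghh'
  #7 SA[7]=16  'bgacghaacghh'
  #8 SA[8]=2  'bgffhbbhhbbdefbgacghaacghh'
  #9 SA[9]=8  'bhhbbdefbgacghaacghh'
  #10 SA[10]=19  'cghaacghh'
  #11 SA[11]=24  'cghh'
  #12 SA[12]=13  'defbgacghaacghh'
  #13 SA[13]=1  'ebgffhbbhhbbdefbgacghaacghh'
  #14 SA[14]=14  'efbgacghaacghh'
  #15 SA[15]=15  'fbgacghaacghh'
  #16 SA[16]=4  'ffhbbhhbbdefbgacghaacghh'
  #17 SA[17]=5  'fhbbhhbbdefbgacghaacghh'
  #18 SA[18]=17  'gacghaacghh'
  #19 SA[19]=3  'gffhbbhhbbdefbgacghaacghh'
  #20 SA[20]=20  'ghaacghh'
  #21 SA[21]=25  'ghh'
  #22 SA[22]=27  'h'
  #23 SA[23]=21  'haacghh'
  #24 SA[24]=10  'hbbdefbgacghaacghh'
  #25 SA[25]=6  'hbbhhbbdefbgacghaacghh'
  #26 SA[26]=26  'hh'
  #27 SA[27]=9  'hhbbdefbgacghaacghh'

SA = [22, 18, 23, 0, 11, 7, 12, 16, 2, 8, 19, 24, 13, 1, 14, 15, 4, 5, 17, 3, 20, 25, 27, 21, 10, 6, 26, 9]
rank  pair      lcp
   1  s[22:],s[18:]  1  'a'
   2  s[18:],s[23:]  4  'acgh'
   3  s[23:],s[0:]  1  'a'
   4  s[0:],s[11:]  0  ''
   5  s[11:],s[7:]  2  'bb'
   6  s[7:],s[12:]  1  'b'
   7  s[12:],s[16:]  1  'b'
   8  s[16:],s[2:]  2  'bg'
   9  s[2:],s[8:]  1  'b'
  10  s[8:],s[19:]  0  ''
  11  s[19:],s[24:]  3  'cgh'
  12  s[24:],s[13:]  0  ''
  13  s[13:],s[1:]  0  ''
  14  s[1:],s[14:]  1  'e'
  15  s[14:],s[15:]  0  ''
  16  s[15:],s[4:]  1  'f'
  17  s[4:],s[5:]  1  'f'
  18  s[5:],s[17:]  0  ''
  19  s[17:],s[3:]  1  'g'
  20  s[3:],s[20:]  1  'g'
  21  s[20:],s[25:]  2  'gh'
  22  s[25:],s[27:]  0  ''
  23  s[27:],s[21:]  1  'h'
  24  s[21:],s[10:]  1  'h'
  25  s[10:],s[6:]  3  'hbb'
  26  s[6:],s[26:]  1  'h'
  27  s[26:],s[9:]  2  'hh'

n(n+1)/2 = 28·29/2 = 406
Σ LCP = 0 + 1 + 4 + 1 + 0 + 2 + 1 + 1 + 2 + 1 + 0 + 3 + 0 + 0 + 1 + 0 + 1 + 1 + 0 + 1 + 1 + 2 + 0 + 1 + 1 + 3 + 1 + 2 = 31
distinct = 406 − 31 = 375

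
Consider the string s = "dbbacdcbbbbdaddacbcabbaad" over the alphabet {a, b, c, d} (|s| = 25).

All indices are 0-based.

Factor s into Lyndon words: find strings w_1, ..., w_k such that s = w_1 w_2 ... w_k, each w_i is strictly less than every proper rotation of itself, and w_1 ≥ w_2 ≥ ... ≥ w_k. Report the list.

emit factor 1: 'd' (i=0, period=1)
emit factor 2: 'b' (i=1, period=1)
emit factor 3: 'b' (i=2, period=1)
emit factor 4: 'acdcbbbbdadd' (i=3, period=12)
emit factor 5: 'acbc' (i=15, period=4)
emit factor 6: 'abb' (i=19, period=3)
emit factor 7: 'aad' (i=22, period=3)

["d", "b", "b", "acdcbbbbdadd", "acbc", "abb", "aad"]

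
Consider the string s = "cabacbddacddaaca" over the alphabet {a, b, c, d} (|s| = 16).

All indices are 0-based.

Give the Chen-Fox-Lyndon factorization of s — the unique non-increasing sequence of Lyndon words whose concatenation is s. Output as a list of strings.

emit factor 1: 'c' (i=0, period=1)
emit factor 2: 'abacbddacdd' (i=1, period=11)
emit factor 3: 'aac' (i=12, period=3)
emit factor 4: 'a' (i=15, period=1)

["c", "abacbddacdd", "aac", "a"]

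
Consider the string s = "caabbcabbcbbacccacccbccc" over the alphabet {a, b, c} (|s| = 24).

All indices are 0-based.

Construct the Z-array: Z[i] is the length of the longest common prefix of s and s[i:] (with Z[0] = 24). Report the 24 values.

Z[0]=24
i=1: i≥r, start 0; Z[1]=0
i=2: i≥r, start 0; Z[2]=0
i=3: i≥r, start 0; Z[3]=0
i=4: i≥r, start 0; Z[4]=0
i=5: i≥r, start 0; Z[5]=2 grow→box=[5,7)
i=6: min(r-i=1, Z[1]=0)=0; Z[6]=0
i=7: i≥r, start 0; Z[7]=0
i=8: i≥r, start 0; Z[8]=0
i=9: i≥r, start 0; Z[9]=1 grow→box=[9,10)
i=10: i≥r, start 0; Z[10]=0
i=11: i≥r, start 0; Z[11]=0
i=12: i≥r, start 0; Z[12]=0
i=13: i≥r, start 0; Z[13]=1 grow→box=[13,14)
i=14: i≥r, start 0; Z[14]=1 grow→box=[14,15)
i=15: i≥r, start 0; Z[15]=2 grow→box=[15,17)
i=16: min(r-i=1, Z[1]=0)=0; Z[16]=0
i=17: i≥r, start 0; Z[17]=1 grow→box=[17,18)
i=18: i≥r, start 0; Z[18]=1 grow→box=[18,19)
i=19: i≥r, start 0; Z[19]=1 grow→box=[19,20)
i=20: i≥r, start 0; Z[20]=0
i=21: i≥r, start 0; Z[21]=1 grow→box=[21,22)
i=22: i≥r, start 0; Z[22]=1 grow→box=[22,23)
i=23: i≥r, start 0; Z[23]=1 grow→box=[23,24)

[24, 0, 0, 0, 0, 2, 0, 0, 0, 1, 0, 0, 0, 1, 1, 2, 0, 1, 1, 1, 0, 1, 1, 1]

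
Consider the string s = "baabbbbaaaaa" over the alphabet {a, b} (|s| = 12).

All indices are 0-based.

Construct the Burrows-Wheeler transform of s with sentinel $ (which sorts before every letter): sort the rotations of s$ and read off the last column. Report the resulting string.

rank  rotation       last
    0  $baabbbbaaaaa  a
    1  a$baabbbbaaaa  a
    2  aa$baabbbbaaa  a
    3  aaa$baabbbbaa  a
    4  aaaa$baabbbba  a
    5  aaaaa$baabbbb  b
    6  aabbbbaaaaa$b  b
    7  abbbbaaaaa$ba  a
    8  baaaaa$baabbb  b
    9  baabbbbaaaaa$  $
   10  bbaaaaa$baabb  b
   11  bbbaaaaa$baab  b
   12  bbbbaaaaa$baa  a

aaaaabbab$bba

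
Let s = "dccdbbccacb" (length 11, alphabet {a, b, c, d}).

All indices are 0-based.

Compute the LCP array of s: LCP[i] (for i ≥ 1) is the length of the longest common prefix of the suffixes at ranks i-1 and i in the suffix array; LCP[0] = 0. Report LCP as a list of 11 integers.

[0, 0, 1, 1, 0, 1, 1, 2, 1, 0, 1]

rank | idx | suffix
   0 |   8 | acb
   1 |  10 | b
   2 |   4 | bbccacb
   3 |   5 | bccacb
   4 |   7 | cacb
   5 |   9 | cb
   6 |   6 | ccacb
   7 |   1 | ccdbbccacb
   8 |   2 | cdbbccacb
   9 |   3 | dbbccacb
  10 |   0 | dccdbbccacb

SA = [8, 10, 4, 5, 7, 9, 6, 1, 2, 3, 0]
rank  pair      lcp
   1  s[8:],s[10:]  0  ''
   2  s[10:],s[4:]  1  'b'
   3  s[4:],s[5:]  1  'b'
   4  s[5:],s[7:]  0  ''
   5  s[7:],s[9:]  1  'c'
   6  s[9:],s[6:]  1  'c'
   7  s[6:],s[1:]  2  'cc'
   8  s[1:],s[2:]  1  'c'
   9  s[2:],s[3:]  0  ''
  10  s[3:],s[0:]  1  'd'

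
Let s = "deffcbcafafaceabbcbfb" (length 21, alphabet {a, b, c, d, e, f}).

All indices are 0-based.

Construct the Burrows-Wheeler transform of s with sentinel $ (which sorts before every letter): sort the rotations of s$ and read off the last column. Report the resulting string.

rank  rotation                last
    0  $deffcbcafafaceabbcbfb  b
    1  abbcbfb$deffcbcafaface  e
    2  aceabbcbfb$deffcbcafaf  f
    3  afaceabbcbfb$deffcbcaf  f
    4  afafaceabbcbfb$deffcbc  c
    5  b$deffcbcafafaceabbcbf  f
    6  bbcbfb$deffcbcafafacea  a
    7  bcafafaceabbcbfb$deffc  c
    8  bcbfb$deffcbcafafaceab  b
    9  bfb$deffcbcafafaceabbc  c
   10  cafafaceabbcbfb$deffcb  b
   11  cbcafafaceabbcbfb$deff  f
   12  cbfb$deffcbcafafaceabb  b
   13  ceabbcbfb$deffcbcafafa  a
   14  deffcbcafafaceabbcbfb$  $
   15  eabbcbfb$deffcbcafafac  c
   16  effcbcafafaceabbcbfb$d  d
   17  faceabbcbfb$deffcbcafa  a
   18  fafaceabbcbfb$deffcbca  a
   19  fb$deffcbcafafaceabbcb  b
   20  fcbcafafaceabbcbfb$def  f
   21  ffcbcafafaceabbcbfb$de  e

beffcfacbcbfba$cdaabfe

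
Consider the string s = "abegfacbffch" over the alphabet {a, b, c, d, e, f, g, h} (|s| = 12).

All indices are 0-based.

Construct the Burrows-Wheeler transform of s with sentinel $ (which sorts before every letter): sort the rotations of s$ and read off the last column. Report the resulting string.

rank  rotation       last
    0  $abegfacbffch  h
    1  abegfacbffch$  $
    2  acbffch$abegf  f
    3  begfacbffch$a  a
    4  bffch$abegfac  c
    5  cbffch$abegfa  a
    6  ch$abegfacbff  f
    7  egfacbffch$ab  b
    8  facbffch$abeg  g
    9  fch$abegfacbf  f
   10  ffch$abegfacb  b
   11  gfacbffch$abe  e
   12  h$abegfacbffc  c

h$facafbgfbec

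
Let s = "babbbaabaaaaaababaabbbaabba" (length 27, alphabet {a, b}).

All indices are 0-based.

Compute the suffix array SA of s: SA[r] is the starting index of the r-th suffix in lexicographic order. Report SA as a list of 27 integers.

sorted suffixes:
  #0 SA[0]=26  'a'
  #1 SA[1]=8  'aaaaaababaabbbaabba'
  #2 SA[2]=9  'aaaaababaabbbaabba'
  #3 SA[3]=10  'aaaababaabbbaabba'
  #4 SA[4]=11  'aaababaabbbaabba'
  #5 SA[5]=5  'aabaaaaaababaabbbaabba'
  #6 SA[6]=12  'aababaabbbaabba'
  #7 SA[7]=22  'aabba'
  #8 SA[8]=17  'aabbbaabba'
  #9 SA[9]=6  'abaaaaaababaabbbaabba'
  #10 SA[10]=15  'abaabbbaabba'
  #11 SA[11]=13  'ababaabbbaabba'
  #12 SA[12]=23  'abba'
  #13 SA[13]=1  'abbbaabaaaaaababaabbbaabba'
  #14 SA[14]=18  'abbbaabba'
  #15 SA[15]=25  'ba'
  #16 SA[16]=7  'baaaaaababaabbbaabba'
  #17 SA[17]=4  'baabaaaaaababaabbbaabba'
  #18 SA[18]=21  'baabba'
  #19 SA[19]=16  'baabbbaabba'
  #20 SA[20]=14  'babaabbbaabba'
  #21 SA[21]=0  'babbbaabaaaaaababaabbbaabba'
  #22 SA[22]=24  'bba'
  #23 SA[23]=3  'bbaabaaaaaababaabbbaabba'
  #24 SA[24]=20  'bbaabba'
  #25 SA[25]=2  'bbbaabaaaaaababaabbbaabba'
  #26 SA[26]=19  'bbbaabba'

[26, 8, 9, 10, 11, 5, 12, 22, 17, 6, 15, 13, 23, 1, 18, 25, 7, 4, 21, 16, 14, 0, 24, 3, 20, 2, 19]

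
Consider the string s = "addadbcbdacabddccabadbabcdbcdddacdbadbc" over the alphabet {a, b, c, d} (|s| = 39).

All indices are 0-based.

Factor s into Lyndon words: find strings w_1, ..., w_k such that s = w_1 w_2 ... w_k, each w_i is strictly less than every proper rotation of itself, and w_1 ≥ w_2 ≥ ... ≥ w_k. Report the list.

emit factor 1: 'add' (i=0, period=3)
emit factor 2: 'adbcbd' (i=3, period=6)
emit factor 3: 'ac' (i=9, period=2)
emit factor 4: 'abddcc' (i=11, period=6)
emit factor 5: 'abadbabcdbcdddacdbadbc' (i=17, period=22)

["add", "adbcbd", "ac", "abddcc", "abadbabcdbcdddacdbadbc"]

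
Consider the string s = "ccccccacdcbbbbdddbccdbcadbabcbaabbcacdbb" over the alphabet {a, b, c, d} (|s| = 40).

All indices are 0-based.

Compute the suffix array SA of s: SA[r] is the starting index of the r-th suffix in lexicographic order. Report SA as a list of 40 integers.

sorted suffixes:
  #0 SA[0]=30  'aabbcacdbb'
  #1 SA[1]=31  'abbcacdbb'
  #2 SA[2]=26  'abcbaabbcacdbb'
  #3 SA[3]=35  'acdbb'
  #4 SA[4]=6  'acdcbbbbdddbccdbcadbabcbaabbcacdbb'
  #5 SA[5]=23  'adbabcbaabbcacdbb'
  #6 SA[6]=39  'b'
  #7 SA[7]=29  'baabbcacdbb'
  #8 SA[8]=25  'babcbaabbcacdbb'
  #9 SA[9]=38  'bb'
  #10 SA[10]=10  'bbbbdddbccdbcadbabcbaabbcacdbb'
  #11 SA[11]=11  'bbbdddbccdbcadbabcbaabbcacdbb'
  #12 SA[12]=32  'bbcacdbb'
  #13 SA[13]=12  'bbdddbccdbcadbabcbaabbcacdbb'
  #14 SA[14]=33  'bcacdbb'
  #15 SA[15]=21  'bcadbabcbaabbcacdbb'
  #16 SA[16]=27  'bcbaabbcacdbb'
  #17 SA[17]=17  'bccdbcadbabcbaabbcacdbb'
  #18 SA[18]=13  'bdddbccdbcadbabcbaabbcacdbb'
  #19 SA[19]=34  'cacdbb'
  #20 SA[20]=5  'cacdcbbbbdddbccdbcadbabcbaabbcacdbb'
  #21 SA[21]=22  'cadbabcbaabbcacdbb'
  #22 SA[22]=28  'cbaabbcacdbb'
  #23 SA[23]=9  'cbbbbdddbccdbcadbabcbaabbcacdbb'
  #24 SA[24]=4  'ccacdcbbbbdddbccdbcadbabcbaabbcacdbb'
  #25 SA[25]=3  'cccacdcbbbbdddbccdbcadbabcbaabbcacdbb'
  #26 SA[26]=2  'ccccacdcbbbbdddbccdbcadbabcbaabbcacdbb'
  #27 SA[27]=1  'cccccacdcbbbbdddbccdbcadbabcbaabbcacdbb'
  #28 SA[28]=0  'ccccccacdcbbbbdddbccdbcadbabcbaabbcacdbb'
  #29 SA[29]=18  'ccdbcadbabcbaabbcacdbb'
  #30 SA[30]=36  'cdbb'
  #31 SA[31]=19  'cdbcadbabcbaabbcacdbb'
  #32 SA[32]=7  'cdcbbbbdddbccdbcadbabcbaabbcacdbb'
  #33 SA[33]=24  'dbabcbaabbcacdbb'
  #34 SA[34]=37  'dbb'
  #35 SA[35]=20  'dbcadbabcbaabbcacdbb'
  #36 SA[36]=16  'dbccdbcadbabcbaabbcacdbb'
  #37 SA[37]=8  'dcbbbbdddbccdbcadbabcbaabbcacdbb'
  #38 SA[38]=15  'ddbccdbcadbabcbaabbcacdbb'
  #39 SA[39]=14  'dddbccdbcadbabcbaabbcacdbb'

[30, 31, 26, 35, 6, 23, 39, 29, 25, 38, 10, 11, 32, 12, 33, 21, 27, 17, 13, 34, 5, 22, 28, 9, 4, 3, 2, 1, 0, 18, 36, 19, 7, 24, 37, 20, 16, 8, 15, 14]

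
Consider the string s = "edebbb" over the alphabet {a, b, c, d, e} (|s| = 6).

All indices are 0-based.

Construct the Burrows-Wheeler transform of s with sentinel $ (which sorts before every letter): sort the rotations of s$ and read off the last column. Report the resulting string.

bbbeed$

rank  rotation last
    0  $edebbb  b
    1  b$edebb  b
    2  bb$edeb  b
    3  bbb$ede  e
    4  debbb$e  e
    5  ebbb$ed  d
    6  edebbb$  $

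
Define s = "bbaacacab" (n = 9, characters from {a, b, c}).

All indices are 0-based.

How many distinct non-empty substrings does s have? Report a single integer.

36

rank | idx | suffix
   0 |   2 | aacacab
   1 |   7 | ab
   2 |   5 | acab
   3 |   3 | acacab
   4 |   8 | b
   5 |   1 | baacacab
   6 |   0 | bbaacacab
   7 |   6 | cab
   8 |   4 | cacab

SA = [2, 7, 5, 3, 8, 1, 0, 6, 4]
[i] adj suffixes → lcp
  [1] 2/7 → 1 ('a')
  [2] 7/5 → 1 ('a')
  [3] 5/3 → 3 ('aca')
  [4] 3/8 → 0 ('')
  [5] 8/1 → 1 ('b')
  [6] 1/0 → 1 ('b')
  [7] 0/6 → 0 ('')
  [8] 6/4 → 2 ('ca')

n(n+1)/2 = 9·10/2 = 45
Σ LCP = 0 + 1 + 1 + 3 + 0 + 1 + 1 + 0 + 2 = 9
distinct = 45 − 9 = 36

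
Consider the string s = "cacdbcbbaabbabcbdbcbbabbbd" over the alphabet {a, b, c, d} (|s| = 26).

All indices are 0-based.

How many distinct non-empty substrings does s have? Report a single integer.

rank | idx | suffix
   0 |   8 | aabbabcbdbcbbabbbd
   1 |   9 | abbabcbdbcbbabbbd
   2 |  21 | abbbd
   3 |  12 | abcbdbcbbabbbd
   4 |   1 | acdbcbbaabbabcbdbcbbabbbd
   5 |   7 | baabbabcbdbcbbabbbd
   6 |  20 | babbbd
   7 |  11 | babcbdbcbbabbbd
   8 |   6 | bbaabbabcbdbcbbabbbd
   9 |  19 | bbabbbd
  10 |  10 | bbabcbdbcbbabbbd
  11 |  22 | bbbd
  12 |  23 | bbd
  13 |   4 | bcbbaabbabcbdbcbbabbbd
  14 |  17 | bcbbabbbd
  15 |  13 | bcbdbcbbabbbd
  16 |  24 | bd
  17 |  15 | bdbcbbabbbd
  18 |   0 | cacdbcbbaabbabcbdbcbbabbbd
  19 |   5 | cbbaabbabcbdbcbbabbbd
  20 |  18 | cbbabbbd
  21 |  14 | cbdbcbbabbbd
  22 |   2 | cdbcbbaabbabcbdbcbbabbbd
  23 |  25 | d
  24 |   3 | dbcbbaabbabcbdbcbbabbbd
  25 |  16 | dbcbbabbbd

SA = [8, 9, 21, 12, 1, 7, 20, 11, 6, 19, 10, 22, 23, 4, 17, 13, 24, 15, 0, 5, 18, 14, 2, 25, 3, 16]
rank  pair      lcp
   1  s[8:],s[9:]  1  'a'
   2  s[9:],s[21:]  3  'abb'
   3  s[21:],s[12:]  2  'ab'
   4  s[12:],s[1:]  1  'a'
   5  s[1:],s[7:]  0  ''
   6  s[7:],s[20:]  2  'ba'
   7  s[20:],s[11:]  3  'bab'
   8  s[11:],s[6:]  1  'b'
   9  s[6:],s[19:]  3  'bba'
  10  s[19:],s[10:]  4  'bbab'
  11  s[10:],s[22:]  2  'bb'
  12  s[22:],s[23:]  2  'bb'
  13  s[23:],s[4:]  1  'b'
  14  s[4:],s[17:]  5  'bcbba'
  15  s[17:],s[13:]  3  'bcb'
  16  s[13:],s[24:]  1  'b'
  17  s[24:],s[15:]  2  'bd'
  18  s[15:],s[0:]  0  ''
  19  s[0:],s[5:]  1  'c'
  20  s[5:],s[18:]  4  'cbba'
  21  s[18:],s[14:]  2  'cb'
  22  s[14:],s[2:]  1  'c'
  23  s[2:],s[25:]  0  ''
  24  s[25:],s[3:]  1  'd'
  25  s[3:],s[16:]  6  'dbcbba'

n(n+1)/2 = 26·27/2 = 351
Σ LCP = 0 + 1 + 3 + 2 + 1 + 0 + 2 + 3 + 1 + 3 + 4 + 2 + 2 + 1 + 5 + 3 + 1 + 2 + 0 + 1 + 4 + 2 + 1 + 0 + 1 + 6 = 51
distinct = 351 − 51 = 300

300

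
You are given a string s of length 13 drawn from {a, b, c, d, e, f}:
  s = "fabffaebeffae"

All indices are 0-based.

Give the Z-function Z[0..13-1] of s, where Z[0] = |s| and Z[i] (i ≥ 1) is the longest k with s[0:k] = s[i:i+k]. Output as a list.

[13, 0, 0, 1, 2, 0, 0, 0, 0, 1, 2, 0, 0]

Z[0]=13
i=1: outside box; Z[1]=0
i=2: outside box; Z[2]=0
i=3: outside box; Z[3]=1 scan→box=[3,4)
i=4: outside box; Z[4]=2 scan→box=[4,6)
i=5: min(r-i=1, Z[1]=0)=0; Z[5]=0
i=6: outside box; Z[6]=0
i=7: outside box; Z[7]=0
i=8: outside box; Z[8]=0
i=9: outside box; Z[9]=1 scan→box=[9,10)
i=10: outside box; Z[10]=2 scan→box=[10,12)
i=11: min(r-i=1, Z[1]=0)=0; Z[11]=0
i=12: outside box; Z[12]=0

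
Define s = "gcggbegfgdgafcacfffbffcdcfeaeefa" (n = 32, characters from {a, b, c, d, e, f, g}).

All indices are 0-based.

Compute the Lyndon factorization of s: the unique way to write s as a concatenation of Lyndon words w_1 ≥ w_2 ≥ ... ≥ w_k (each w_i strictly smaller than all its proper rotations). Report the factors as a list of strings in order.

["g", "cgg", "begfgdg", "afc", "acfffbffcdcfeaeef", "a"]

emit factor 1: 'g' (i=0, period=1)
emit factor 2: 'cgg' (i=1, period=3)
emit factor 3: 'begfgdg' (i=4, period=7)
emit factor 4: 'afc' (i=11, period=3)
emit factor 5: 'acfffbffcdcfeaeef' (i=14, period=17)
emit factor 6: 'a' (i=31, period=1)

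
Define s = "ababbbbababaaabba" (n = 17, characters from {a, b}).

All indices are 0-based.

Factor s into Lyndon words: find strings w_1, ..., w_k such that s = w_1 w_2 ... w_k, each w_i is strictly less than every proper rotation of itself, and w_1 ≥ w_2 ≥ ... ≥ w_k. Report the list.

emit factor 1: 'ababbbb' (i=0, period=7)
emit factor 2: 'ab' (i=7, period=2)
emit factor 3: 'ab' (i=9, period=2)
emit factor 4: 'aaabb' (i=11, period=5)
emit factor 5: 'a' (i=16, period=1)

["ababbbb", "ab", "ab", "aaabb", "a"]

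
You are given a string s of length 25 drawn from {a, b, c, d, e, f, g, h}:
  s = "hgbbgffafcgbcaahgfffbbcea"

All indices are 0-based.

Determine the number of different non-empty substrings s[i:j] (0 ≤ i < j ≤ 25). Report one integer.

rank→(start, suffix):
  0 → (24, 'a')
  1 → (13, 'aahgfffbbcea')
  2 → (7, 'afcgbcaahgfffbbcea')
  3 → (14, 'ahgfffbbcea')
  4 → (20, 'bbcea')
  5 → (2, 'bbgffafcgbcaahgfffbbcea')
  6 → (11, 'bcaahgfffbbcea')
  7 → (21, 'bcea')
  8 → (3, 'bgffafcgbcaahgfffbbcea')
  9 → (12, 'caahgfffbbcea')
  10 → (22, 'cea')
  11 → (9, 'cgbcaahgfffbbcea')
  12 → (23, 'ea')
  13 → (6, 'fafcgbcaahgfffbbcea')
  14 → (19, 'fbbcea')
  15 → (8, 'fcgbcaahgfffbbcea')
  16 → (5, 'ffafcgbcaahgfffbbcea')
  17 → (18, 'ffbbcea')
  18 → (17, 'fffbbcea')
  19 → (1, 'gbbgffafcgbcaahgfffbbcea')
  20 → (10, 'gbcaahgfffbbcea')
  21 → (4, 'gffafcgbcaahgfffbbcea')
  22 → (16, 'gfffbbcea')
  23 → (0, 'hgbbgffafcgbcaahgfffbbcea')
  24 → (15, 'hgfffbbcea')

SA = [24, 13, 7, 14, 20, 2, 11, 21, 3, 12, 22, 9, 23, 6, 19, 8, 5, 18, 17, 1, 10, 4, 16, 0, 15]
[i] adj suffixes → lcp
  [1] 24/13 → 1 ('a')
  [2] 13/7 → 1 ('a')
  [3] 7/14 → 1 ('a')
  [4] 14/20 → 0 ('')
  [5] 20/2 → 2 ('bb')
  [6] 2/11 → 1 ('b')
  [7] 11/21 → 2 ('bc')
  [8] 21/3 → 1 ('b')
  [9] 3/12 → 0 ('')
  [10] 12/22 → 1 ('c')
  [11] 22/9 → 1 ('c')
  [12] 9/23 → 0 ('')
  [13] 23/6 → 0 ('')
  [14] 6/19 → 1 ('f')
  [15] 19/8 → 1 ('f')
  [16] 8/5 → 1 ('f')
  [17] 5/18 → 2 ('ff')
  [18] 18/17 → 2 ('ff')
  [19] 17/1 → 0 ('')
  [20] 1/10 → 2 ('gb')
  [21] 10/4 → 1 ('g')
  [22] 4/16 → 3 ('gff')
  [23] 16/0 → 0 ('')
  [24] 0/15 → 2 ('hg')

n(n+1)/2 = 25·26/2 = 325
Σ LCP = 0 + 1 + 1 + 1 + 0 + 2 + 1 + 2 + 1 + 0 + 1 + 1 + 0 + 0 + 1 + 1 + 1 + 2 + 2 + 0 + 2 + 1 + 3 + 0 + 2 = 26
distinct = 325 − 26 = 299

299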